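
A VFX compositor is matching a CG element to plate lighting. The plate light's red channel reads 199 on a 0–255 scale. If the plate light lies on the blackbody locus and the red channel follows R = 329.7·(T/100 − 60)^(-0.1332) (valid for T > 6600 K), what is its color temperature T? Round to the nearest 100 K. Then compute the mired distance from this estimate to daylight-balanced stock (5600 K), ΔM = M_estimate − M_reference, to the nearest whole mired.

(t − 60)^(-0.1332) = 199/329.7 = 0.60358.
t − 60 = 0.60358^(1/-0.1332) = 0.60358^(-7.508) = 44.273, so t = 104.273.
T = 100·t = 10427 K → 10400 K to the nearest 100 K.
M_estimate = 10⁶/10400 = 96.15; M_reference = 10⁶/5600 = 178.57.
ΔM = 96.15 − 178.57 = -82.42 → -82 mireds.

-82 mireds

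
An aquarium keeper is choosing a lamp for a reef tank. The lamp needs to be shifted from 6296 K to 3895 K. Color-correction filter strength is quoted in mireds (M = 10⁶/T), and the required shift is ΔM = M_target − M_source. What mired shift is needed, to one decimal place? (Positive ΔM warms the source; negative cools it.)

+97.9 mireds

M_source = 10⁶/6296 = 158.831; M_target = 10⁶/3895 = 256.739.
ΔM = 256.739 − 158.831 = 97.908 → +97.9 mireds, a warming shift.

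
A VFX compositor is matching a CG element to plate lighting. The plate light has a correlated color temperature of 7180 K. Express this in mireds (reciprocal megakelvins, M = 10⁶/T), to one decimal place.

M = 10⁶ / 7180 = 139.276 → 139.3 mireds.

139.3 mireds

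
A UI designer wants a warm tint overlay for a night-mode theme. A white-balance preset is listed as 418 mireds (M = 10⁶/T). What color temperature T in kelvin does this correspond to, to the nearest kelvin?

T = 10⁶ / 418 = 2392.34 K → 2392 K.

2392 K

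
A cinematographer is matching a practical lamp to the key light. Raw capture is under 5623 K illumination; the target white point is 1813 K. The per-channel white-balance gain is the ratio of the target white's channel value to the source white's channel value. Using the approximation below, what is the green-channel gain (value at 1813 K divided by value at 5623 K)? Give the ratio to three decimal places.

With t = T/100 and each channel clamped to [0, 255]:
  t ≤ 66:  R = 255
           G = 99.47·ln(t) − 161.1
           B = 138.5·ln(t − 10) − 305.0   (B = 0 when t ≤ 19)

0.530

At 5623 K (t = 56.23):
  G = 99.47·ln 56.23 − 161.1 = 99.47·4.0295 − 161.1 = 239.709.
At 1813 K (t = 18.13):
  G = 99.47·ln 18.13 − 161.1 = 99.47·2.8976 − 161.1 = 127.121.
Gain = 127.121 / 239.709 = 0.5303 → 0.530.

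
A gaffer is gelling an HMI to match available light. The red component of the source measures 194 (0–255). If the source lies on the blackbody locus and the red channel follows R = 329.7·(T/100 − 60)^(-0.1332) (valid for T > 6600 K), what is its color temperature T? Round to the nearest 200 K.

(t − 60)^(-0.1332) = 194/329.7 = 0.58841.
t − 60 = 0.58841^(1/-0.1332) = 0.58841^(-7.508) = 53.593, so t = 113.593.
T = 100·t = 11359 K → 11400 K to the nearest 200 K.

11400 K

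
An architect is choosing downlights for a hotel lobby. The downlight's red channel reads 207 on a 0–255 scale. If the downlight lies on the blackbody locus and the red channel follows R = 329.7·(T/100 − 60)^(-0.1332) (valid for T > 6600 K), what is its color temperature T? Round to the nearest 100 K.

9300 K

(t − 60)^(-0.1332) = 207/329.7 = 0.62784.
t − 60 = 0.62784^(1/-0.1332) = 0.62784^(-7.508) = 32.933, so t = 92.933.
T = 100·t = 9293 K → 9300 K to the nearest 100 K.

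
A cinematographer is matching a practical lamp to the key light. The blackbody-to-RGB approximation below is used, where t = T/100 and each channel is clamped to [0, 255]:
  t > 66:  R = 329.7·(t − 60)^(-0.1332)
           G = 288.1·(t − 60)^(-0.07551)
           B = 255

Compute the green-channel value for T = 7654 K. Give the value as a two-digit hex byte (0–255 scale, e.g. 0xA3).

0xE9

t = 7654/100 = 76.54; the t > 66 branch applies.
G = 288.1·(76.54 − 60)^(-0.07551) = 288.1·16.54^(-0.07551) = 288.1·0.80907 = 233.094.
Rounded: 233; in hex, 0xE9.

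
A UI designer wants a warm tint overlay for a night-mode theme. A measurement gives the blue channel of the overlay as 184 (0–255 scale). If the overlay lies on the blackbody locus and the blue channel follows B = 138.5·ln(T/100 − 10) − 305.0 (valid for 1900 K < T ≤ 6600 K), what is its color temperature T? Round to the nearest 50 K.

ln(t − 10) = (184 + 305.0) / 138.5 = 3.5307.
t − 10 = e^3.5307 = 34.147, so t = 44.147.
T = 100·t = 4415 K → 4400 K to the nearest 50 K.

4400 K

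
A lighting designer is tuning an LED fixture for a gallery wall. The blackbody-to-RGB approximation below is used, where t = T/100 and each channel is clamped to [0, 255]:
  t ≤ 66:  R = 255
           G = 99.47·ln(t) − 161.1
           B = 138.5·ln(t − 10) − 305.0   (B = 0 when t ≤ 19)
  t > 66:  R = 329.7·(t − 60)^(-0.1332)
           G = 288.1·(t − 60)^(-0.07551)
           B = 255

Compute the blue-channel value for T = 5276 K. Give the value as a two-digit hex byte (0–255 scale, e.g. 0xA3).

t = 5276/100 = 52.76; the t ≤ 66 branch applies.
B = 138.5·ln(52.76 − 10) − 305.0 = 138.5·ln 42.76 − 305.0 = 138.5·3.7556 − 305.0 = 215.151.
Rounded: 215; in hex, 0xD7.

0xD7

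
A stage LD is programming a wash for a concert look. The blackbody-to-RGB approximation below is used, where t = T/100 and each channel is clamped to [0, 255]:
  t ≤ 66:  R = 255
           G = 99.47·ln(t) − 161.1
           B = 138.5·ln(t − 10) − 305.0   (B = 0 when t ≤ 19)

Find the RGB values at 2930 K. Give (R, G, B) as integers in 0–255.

(255, 175, 105)

t = 2930/100 = 29.3; the t ≤ 66 branch applies.
R = 255 by definition for t ≤ 66.
G = 99.47·ln 29.3 − 161.1 = 99.47·3.3776 − 161.1 = 174.869.
B = 138.5·ln(29.3 − 10) − 305.0 = 138.5·ln 19.3 − 305.0 = 138.5·2.9601 − 305.0 = 104.975.
Rounded: (255, 175, 105).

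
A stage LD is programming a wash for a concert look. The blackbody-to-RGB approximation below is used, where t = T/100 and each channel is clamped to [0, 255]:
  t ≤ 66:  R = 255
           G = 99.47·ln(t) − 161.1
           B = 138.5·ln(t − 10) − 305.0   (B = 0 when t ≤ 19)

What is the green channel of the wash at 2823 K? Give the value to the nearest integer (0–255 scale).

171

t = 2823/100 = 28.23; the t ≤ 66 branch applies.
G = 99.47·ln 28.23 − 161.1 = 99.47·3.3404 − 161.1 = 171.168.
Rounded: 171.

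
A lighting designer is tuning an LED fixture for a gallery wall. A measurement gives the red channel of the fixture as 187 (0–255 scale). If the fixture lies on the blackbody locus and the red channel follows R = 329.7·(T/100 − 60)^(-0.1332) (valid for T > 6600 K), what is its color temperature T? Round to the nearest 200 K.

13000 K

(t − 60)^(-0.1332) = 187/329.7 = 0.56718.
t − 60 = 0.56718^(1/-0.1332) = 0.56718^(-7.508) = 70.620, so t = 130.620.
T = 100·t = 13062 K → 13000 K to the nearest 200 K.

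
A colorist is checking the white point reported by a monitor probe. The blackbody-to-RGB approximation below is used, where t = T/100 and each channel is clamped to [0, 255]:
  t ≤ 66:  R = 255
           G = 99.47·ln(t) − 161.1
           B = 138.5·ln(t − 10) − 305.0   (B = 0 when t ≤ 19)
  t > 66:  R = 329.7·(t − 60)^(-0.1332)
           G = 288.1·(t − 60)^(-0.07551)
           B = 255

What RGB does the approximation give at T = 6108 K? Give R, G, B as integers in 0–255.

R=255, G=248, B=240

t = 6108/100 = 61.08; the t ≤ 66 branch applies.
R = 255 by definition for t ≤ 66.
G = 99.47·ln 61.08 − 161.1 = 99.47·4.1122 − 161.1 = 247.939.
B = 138.5·ln(61.08 − 10) − 305.0 = 138.5·ln 51.08 − 305.0 = 138.5·3.9334 − 305.0 = 239.775.
Rounded: (255, 248, 240).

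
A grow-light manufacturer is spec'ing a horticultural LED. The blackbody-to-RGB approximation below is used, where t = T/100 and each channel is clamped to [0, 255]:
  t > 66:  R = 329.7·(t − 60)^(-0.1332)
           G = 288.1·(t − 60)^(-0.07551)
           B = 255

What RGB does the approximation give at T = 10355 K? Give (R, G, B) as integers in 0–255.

(199, 217, 255)

t = 10355/100 = 103.55; the t > 66 branch applies.
R = 329.7·(103.55 − 60)^(-0.1332) = 329.7·43.55^(-0.1332) = 329.7·0.60490 = 199.437.
G = 288.1·(103.55 − 60)^(-0.07551) = 288.1·43.55^(-0.07551) = 288.1·0.75204 = 216.662.
B = 255 by definition for t > 66.
Rounded: (199, 217, 255).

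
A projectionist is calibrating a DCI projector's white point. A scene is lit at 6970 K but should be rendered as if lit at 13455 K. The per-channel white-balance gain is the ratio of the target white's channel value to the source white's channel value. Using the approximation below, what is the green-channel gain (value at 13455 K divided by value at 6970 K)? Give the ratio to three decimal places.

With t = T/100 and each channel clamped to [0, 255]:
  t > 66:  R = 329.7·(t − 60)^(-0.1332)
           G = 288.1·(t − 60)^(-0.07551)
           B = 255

At 6970 K (t = 69.7):
  G = 288.1·(69.7 − 60)^(-0.07551) = 288.1·9.7^(-0.07551) = 288.1·0.84234 = 242.679.
At 13455 K (t = 134.55):
  G = 288.1·(134.55 − 60)^(-0.07551) = 288.1·74.55^(-0.07551) = 288.1·0.72212 = 208.044.
Gain = 208.044 / 242.679 = 0.8573 → 0.857.

0.857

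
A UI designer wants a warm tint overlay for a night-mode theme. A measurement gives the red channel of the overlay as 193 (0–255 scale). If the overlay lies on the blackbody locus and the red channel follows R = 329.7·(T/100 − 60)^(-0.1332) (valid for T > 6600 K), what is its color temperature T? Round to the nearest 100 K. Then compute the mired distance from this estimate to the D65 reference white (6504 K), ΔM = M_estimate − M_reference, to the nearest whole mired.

(t − 60)^(-0.1332) = 193/329.7 = 0.58538.
t − 60 = 0.58538^(1/-0.1332) = 0.58538^(-7.508) = 55.713, so t = 115.713.
T = 100·t = 11571 K → 11600 K to the nearest 100 K.
M_estimate = 10⁶/11600 = 86.21; M_reference = 10⁶/6504 = 153.75.
ΔM = 86.21 − 153.75 = -67.54 → -68 mireds.

-68 mireds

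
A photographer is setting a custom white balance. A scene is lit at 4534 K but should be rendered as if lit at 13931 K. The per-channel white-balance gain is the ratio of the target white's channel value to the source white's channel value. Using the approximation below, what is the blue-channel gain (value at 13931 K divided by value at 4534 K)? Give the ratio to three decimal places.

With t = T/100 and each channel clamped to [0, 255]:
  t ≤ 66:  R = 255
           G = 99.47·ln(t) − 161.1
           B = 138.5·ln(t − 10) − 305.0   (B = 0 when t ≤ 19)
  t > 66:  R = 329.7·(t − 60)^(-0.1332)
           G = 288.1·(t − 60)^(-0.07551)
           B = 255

At 4534 K (t = 45.34):
  B = 138.5·ln(45.34 − 10) − 305.0 = 138.5·ln 35.34 − 305.0 = 138.5·3.5650 − 305.0 = 188.755.
At 13931 K (t = 139.31):
  B = 255 by definition for t > 66.
Gain = 255.000 / 188.755 = 1.3510 → 1.351.

1.351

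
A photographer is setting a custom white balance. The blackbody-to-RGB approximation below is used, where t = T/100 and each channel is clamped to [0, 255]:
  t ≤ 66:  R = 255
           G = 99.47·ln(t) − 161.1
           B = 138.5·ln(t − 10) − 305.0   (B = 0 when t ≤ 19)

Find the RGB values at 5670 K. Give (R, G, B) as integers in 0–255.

(255, 241, 227)

t = 5670/100 = 56.7; the t ≤ 66 branch applies.
R = 255 by definition for t ≤ 66.
G = 99.47·ln 56.7 − 161.1 = 99.47·4.0378 − 161.1 = 240.537.
B = 138.5·ln(56.7 − 10) − 305.0 = 138.5·ln 46.7 − 305.0 = 138.5·3.8437 − 305.0 = 227.359.
Rounded: (255, 241, 227).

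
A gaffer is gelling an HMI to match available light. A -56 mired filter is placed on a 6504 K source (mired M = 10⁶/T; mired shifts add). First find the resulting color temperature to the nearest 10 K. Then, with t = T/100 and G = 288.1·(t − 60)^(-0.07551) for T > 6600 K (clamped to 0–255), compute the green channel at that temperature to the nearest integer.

217

M_in = 10⁶/6504 = 153.75; M_out = 153.75 + (-56) = 97.75.
T_out = 10⁶/97.75 = 10230.0 K → 10230 K; t = 102.3.
G = 288.1·(102.3 − 60)^(-0.07551) = 288.1·42.3^(-0.07551) = 288.1·0.75369 = 217.139.
Rounded: 217.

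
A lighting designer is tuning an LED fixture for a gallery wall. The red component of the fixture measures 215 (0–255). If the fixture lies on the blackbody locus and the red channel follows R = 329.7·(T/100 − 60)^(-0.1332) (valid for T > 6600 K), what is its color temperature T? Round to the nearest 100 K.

8500 K

(t − 60)^(-0.1332) = 215/329.7 = 0.65211.
t − 60 = 0.65211^(1/-0.1332) = 0.65211^(-7.508) = 24.774, so t = 84.774.
T = 100·t = 8477 K → 8500 K to the nearest 100 K.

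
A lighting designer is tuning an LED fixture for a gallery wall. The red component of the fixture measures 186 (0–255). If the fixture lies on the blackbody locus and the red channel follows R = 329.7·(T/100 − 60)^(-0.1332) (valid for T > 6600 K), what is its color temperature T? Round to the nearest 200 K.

13400 K

(t − 60)^(-0.1332) = 186/329.7 = 0.56415.
t − 60 = 0.56415^(1/-0.1332) = 0.56415^(-7.508) = 73.521, so t = 133.521.
T = 100·t = 13352 K → 13400 K to the nearest 200 K.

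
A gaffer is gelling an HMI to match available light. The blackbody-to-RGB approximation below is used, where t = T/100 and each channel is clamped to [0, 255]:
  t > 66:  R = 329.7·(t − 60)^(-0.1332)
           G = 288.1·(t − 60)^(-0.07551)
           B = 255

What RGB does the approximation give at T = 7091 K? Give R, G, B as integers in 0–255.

t = 7091/100 = 70.91; the t > 66 branch applies.
R = 329.7·(70.91 − 60)^(-0.1332) = 329.7·10.91^(-0.1332) = 329.7·0.72738 = 239.817.
G = 288.1·(70.91 − 60)^(-0.07551) = 288.1·10.91^(-0.07551) = 288.1·0.83490 = 240.534.
B = 255 by definition for t > 66.
Rounded: (240, 241, 255).

R=240, G=241, B=255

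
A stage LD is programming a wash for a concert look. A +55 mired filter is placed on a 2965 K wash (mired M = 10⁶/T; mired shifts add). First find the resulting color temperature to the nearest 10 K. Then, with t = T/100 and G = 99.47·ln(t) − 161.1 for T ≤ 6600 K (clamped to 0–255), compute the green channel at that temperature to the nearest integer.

M_in = 10⁶/2965 = 337.27; M_out = 337.27 + (+55) = 392.27.
T_out = 10⁶/392.27 = 2549.3 K → 2550 K; t = 25.5.
G = 99.47·ln 25.5 − 161.1 = 99.47·3.2387 − 161.1 = 161.051.
Rounded: 161.

161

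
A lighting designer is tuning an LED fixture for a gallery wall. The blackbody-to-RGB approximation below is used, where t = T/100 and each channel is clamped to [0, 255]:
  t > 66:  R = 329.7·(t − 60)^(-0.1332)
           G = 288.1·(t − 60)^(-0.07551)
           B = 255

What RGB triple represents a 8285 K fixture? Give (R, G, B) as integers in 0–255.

(217, 227, 255)

t = 8285/100 = 82.85; the t > 66 branch applies.
R = 329.7·(82.85 − 60)^(-0.1332) = 329.7·22.85^(-0.1332) = 329.7·0.65917 = 217.328.
G = 288.1·(82.85 − 60)^(-0.07551) = 288.1·22.85^(-0.07551) = 288.1·0.78957 = 227.475.
B = 255 by definition for t > 66.
Rounded: (217, 227, 255).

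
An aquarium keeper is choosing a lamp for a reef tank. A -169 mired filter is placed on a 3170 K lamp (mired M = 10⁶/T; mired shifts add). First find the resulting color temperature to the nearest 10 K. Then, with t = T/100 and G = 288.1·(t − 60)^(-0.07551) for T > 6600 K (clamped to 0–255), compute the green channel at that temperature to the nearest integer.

246

M_in = 10⁶/3170 = 315.46; M_out = 315.46 + (-169) = 146.46.
T_out = 10⁶/146.46 = 6827.9 K → 6830 K; t = 68.3.
G = 288.1·(68.3 − 60)^(-0.07551) = 288.1·8.3^(-0.07551) = 288.1·0.85232 = 245.552.
Rounded: 246.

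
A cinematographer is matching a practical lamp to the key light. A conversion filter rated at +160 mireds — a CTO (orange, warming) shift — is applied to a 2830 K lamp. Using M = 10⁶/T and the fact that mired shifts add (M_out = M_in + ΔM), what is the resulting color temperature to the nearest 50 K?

1950 K

M_in = 10⁶/2830 = 353.36 mireds.
M_out = 353.36 + (+160) = 513.36 mireds.
T_out = 10⁶/513.36 = 1948.0 K → 1950 K.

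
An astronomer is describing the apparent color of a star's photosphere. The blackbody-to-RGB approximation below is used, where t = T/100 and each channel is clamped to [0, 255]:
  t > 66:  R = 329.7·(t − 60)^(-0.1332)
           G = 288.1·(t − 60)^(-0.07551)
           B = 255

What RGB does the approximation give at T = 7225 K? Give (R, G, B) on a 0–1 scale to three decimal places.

(0.926, 0.935, 1.000)

t = 7225/100 = 72.25; the t > 66 branch applies.
R = 329.7·(72.25 − 60)^(-0.1332) = 329.7·12.25^(-0.1332) = 329.7·0.71624 = 236.145.
G = 288.1·(72.25 − 60)^(-0.07551) = 288.1·12.25^(-0.07551) = 288.1·0.82763 = 238.439.
B = 255 by definition for t > 66.
Dividing each by 255: (0.9261, 0.9351, 1.0000) → (0.926, 0.935, 1.000).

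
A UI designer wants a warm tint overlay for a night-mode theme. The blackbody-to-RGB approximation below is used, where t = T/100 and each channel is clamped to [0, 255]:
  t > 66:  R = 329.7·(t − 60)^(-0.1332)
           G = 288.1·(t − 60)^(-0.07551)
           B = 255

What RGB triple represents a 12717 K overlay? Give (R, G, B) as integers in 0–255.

t = 12717/100 = 127.17; the t > 66 branch applies.
R = 329.7·(127.17 − 60)^(-0.1332) = 329.7·67.17^(-0.1332) = 329.7·0.57098 = 188.252.
G = 288.1·(127.17 − 60)^(-0.07551) = 288.1·67.17^(-0.07551) = 288.1·0.72783 = 209.688.
B = 255 by definition for t > 66.
Rounded: (188, 210, 255).

(188, 210, 255)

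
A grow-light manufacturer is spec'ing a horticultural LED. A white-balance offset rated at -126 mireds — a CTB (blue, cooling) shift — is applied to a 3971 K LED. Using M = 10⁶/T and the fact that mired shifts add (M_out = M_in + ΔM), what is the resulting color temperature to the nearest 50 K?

7950 K

M_in = 10⁶/3971 = 251.83 mireds.
M_out = 251.83 + (-126) = 125.83 mireds.
T_out = 10⁶/125.83 = 7947.5 K → 7950 K.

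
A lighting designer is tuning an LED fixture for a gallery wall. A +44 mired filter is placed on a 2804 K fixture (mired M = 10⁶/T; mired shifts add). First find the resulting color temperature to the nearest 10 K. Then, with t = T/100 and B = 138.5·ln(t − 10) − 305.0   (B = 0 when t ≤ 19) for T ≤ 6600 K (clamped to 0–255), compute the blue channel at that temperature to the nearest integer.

M_in = 10⁶/2804 = 356.63; M_out = 356.63 + (+44) = 400.63.
T_out = 10⁶/400.63 = 2496.0 K → 2500 K; t = 25.
B = 138.5·ln(25 − 10) − 305.0 = 138.5·ln 15 − 305.0 = 138.5·2.7081 − 305.0 = 70.065.
Rounded: 70.

70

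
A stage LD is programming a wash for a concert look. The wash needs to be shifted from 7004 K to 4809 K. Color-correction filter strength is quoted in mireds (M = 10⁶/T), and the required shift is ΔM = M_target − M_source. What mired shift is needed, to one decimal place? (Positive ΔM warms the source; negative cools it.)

M_source = 10⁶/7004 = 142.776; M_target = 10⁶/4809 = 207.943.
ΔM = 207.943 − 142.776 = 65.168 → +65.2 mireds, a warming shift.

+65.2 mireds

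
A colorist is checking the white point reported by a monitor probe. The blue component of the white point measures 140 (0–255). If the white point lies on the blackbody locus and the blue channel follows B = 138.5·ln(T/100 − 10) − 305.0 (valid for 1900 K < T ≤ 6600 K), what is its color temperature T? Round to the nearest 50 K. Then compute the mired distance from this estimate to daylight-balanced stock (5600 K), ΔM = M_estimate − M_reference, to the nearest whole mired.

+107 mireds

ln(t − 10) = (140 + 305.0) / 138.5 = 3.2130.
t − 10 = e^3.2130 = 24.853, so t = 34.853.
T = 100·t = 3485 K → 3500 K to the nearest 50 K.
M_estimate = 10⁶/3500 = 285.71; M_reference = 10⁶/5600 = 178.57.
ΔM = 285.71 − 178.57 = 107.14 → +107 mireds.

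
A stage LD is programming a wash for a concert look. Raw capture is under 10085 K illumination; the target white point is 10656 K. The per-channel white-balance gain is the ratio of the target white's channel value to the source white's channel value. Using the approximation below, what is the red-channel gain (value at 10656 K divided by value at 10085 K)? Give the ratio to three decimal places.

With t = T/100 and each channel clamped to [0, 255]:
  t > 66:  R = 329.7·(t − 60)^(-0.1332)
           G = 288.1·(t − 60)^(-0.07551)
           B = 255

At 10085 K (t = 100.85):
  R = 329.7·(100.85 − 60)^(-0.1332) = 329.7·40.85^(-0.1332) = 329.7·0.61008 = 201.145.
At 10656 K (t = 106.56):
  R = 329.7·(106.56 − 60)^(-0.1332) = 329.7·46.56^(-0.1332) = 329.7·0.59954 = 197.669.
Gain = 197.669 / 201.145 = 0.9827 → 0.983.

0.983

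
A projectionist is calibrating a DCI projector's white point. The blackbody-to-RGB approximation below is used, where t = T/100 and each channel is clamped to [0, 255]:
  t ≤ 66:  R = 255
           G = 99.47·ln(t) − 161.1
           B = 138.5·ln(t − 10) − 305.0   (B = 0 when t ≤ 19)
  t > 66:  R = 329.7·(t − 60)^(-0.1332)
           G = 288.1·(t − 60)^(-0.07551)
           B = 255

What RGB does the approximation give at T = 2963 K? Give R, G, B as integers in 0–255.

R=255, G=176, B=107

t = 2963/100 = 29.63; the t ≤ 66 branch applies.
R = 255 by definition for t ≤ 66.
G = 99.47·ln 29.63 − 161.1 = 99.47·3.3888 − 161.1 = 175.983.
B = 138.5·ln(29.63 − 10) − 305.0 = 138.5·ln 19.63 − 305.0 = 138.5·2.9771 − 305.0 = 107.323.
Rounded: (255, 176, 107).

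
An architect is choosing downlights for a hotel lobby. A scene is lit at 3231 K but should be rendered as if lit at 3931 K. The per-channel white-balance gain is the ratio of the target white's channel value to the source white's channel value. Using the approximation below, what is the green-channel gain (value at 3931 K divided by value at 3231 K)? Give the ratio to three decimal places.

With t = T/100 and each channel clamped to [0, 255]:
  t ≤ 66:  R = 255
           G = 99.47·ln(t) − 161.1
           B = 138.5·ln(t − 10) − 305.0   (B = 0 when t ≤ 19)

1.106

At 3231 K (t = 32.31):
  G = 99.47·ln 32.31 − 161.1 = 99.47·3.4754 − 161.1 = 184.596.
At 3931 K (t = 39.31):
  G = 99.47·ln 39.31 − 161.1 = 99.47·3.6715 − 161.1 = 204.102.
Gain = 204.102 / 184.596 = 1.1057 → 1.106.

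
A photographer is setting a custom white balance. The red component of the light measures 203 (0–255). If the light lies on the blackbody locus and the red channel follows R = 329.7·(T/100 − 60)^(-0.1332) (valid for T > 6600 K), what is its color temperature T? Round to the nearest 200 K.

(t − 60)^(-0.1332) = 203/329.7 = 0.61571.
t − 60 = 0.61571^(1/-0.1332) = 0.61571^(-7.508) = 38.129, so t = 98.129.
T = 100·t = 9813 K → 9800 K to the nearest 200 K.

9800 K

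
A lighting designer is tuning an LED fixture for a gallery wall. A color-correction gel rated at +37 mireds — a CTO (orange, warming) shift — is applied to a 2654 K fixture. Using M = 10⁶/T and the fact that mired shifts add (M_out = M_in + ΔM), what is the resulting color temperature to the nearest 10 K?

2420 K

M_in = 10⁶/2654 = 376.79 mireds.
M_out = 376.79 + (+37) = 413.79 mireds.
T_out = 10⁶/413.79 = 2416.7 K → 2420 K.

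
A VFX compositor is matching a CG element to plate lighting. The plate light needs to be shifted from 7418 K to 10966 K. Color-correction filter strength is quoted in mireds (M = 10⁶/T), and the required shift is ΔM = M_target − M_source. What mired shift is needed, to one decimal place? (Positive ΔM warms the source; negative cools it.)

M_source = 10⁶/7418 = 134.807; M_target = 10⁶/10966 = 91.191.
ΔM = 91.191 − 134.807 = -43.616 → -43.6 mireds, a cooling shift.

-43.6 mireds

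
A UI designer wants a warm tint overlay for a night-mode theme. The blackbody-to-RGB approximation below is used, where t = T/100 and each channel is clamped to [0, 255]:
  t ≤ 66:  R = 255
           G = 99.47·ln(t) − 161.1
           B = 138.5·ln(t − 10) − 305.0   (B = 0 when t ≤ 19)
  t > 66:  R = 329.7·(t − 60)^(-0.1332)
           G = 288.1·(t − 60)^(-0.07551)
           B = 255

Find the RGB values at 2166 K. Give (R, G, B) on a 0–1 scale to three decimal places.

t = 2166/100 = 21.66; the t ≤ 66 branch applies.
R = 255 by definition for t ≤ 66.
G = 99.47·ln 21.66 − 161.1 = 99.47·3.0755 − 161.1 = 144.817.
B = 138.5·ln(21.66 − 10) − 305.0 = 138.5·ln 11.66 − 305.0 = 138.5·2.4562 − 305.0 = 35.179.
Dividing each by 255: (1.0000, 0.5679, 0.1380) → (1.000, 0.568, 0.138).

(1.000, 0.568, 0.138)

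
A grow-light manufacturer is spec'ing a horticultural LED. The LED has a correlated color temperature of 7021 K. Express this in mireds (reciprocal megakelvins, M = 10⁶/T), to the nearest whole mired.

142 mireds

M = 10⁶ / 7021 = 142.430 → 142 mireds.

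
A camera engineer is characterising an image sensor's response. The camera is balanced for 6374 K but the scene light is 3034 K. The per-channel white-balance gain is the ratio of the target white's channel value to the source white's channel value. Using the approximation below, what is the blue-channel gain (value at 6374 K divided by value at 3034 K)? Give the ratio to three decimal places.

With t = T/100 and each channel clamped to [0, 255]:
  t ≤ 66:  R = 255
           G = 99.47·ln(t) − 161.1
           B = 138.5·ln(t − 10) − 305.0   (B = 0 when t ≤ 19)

At 3034 K (t = 30.34):
  B = 138.5·ln(30.34 − 10) − 305.0 = 138.5·ln 20.34 − 305.0 = 138.5·3.0126 − 305.0 = 112.244.
At 6374 K (t = 63.74):
  B = 138.5·ln(63.74 − 10) − 305.0 = 138.5·ln 53.74 − 305.0 = 138.5·3.9842 − 305.0 = 246.806.
Gain = 246.806 / 112.244 = 2.1988 → 2.199.

2.199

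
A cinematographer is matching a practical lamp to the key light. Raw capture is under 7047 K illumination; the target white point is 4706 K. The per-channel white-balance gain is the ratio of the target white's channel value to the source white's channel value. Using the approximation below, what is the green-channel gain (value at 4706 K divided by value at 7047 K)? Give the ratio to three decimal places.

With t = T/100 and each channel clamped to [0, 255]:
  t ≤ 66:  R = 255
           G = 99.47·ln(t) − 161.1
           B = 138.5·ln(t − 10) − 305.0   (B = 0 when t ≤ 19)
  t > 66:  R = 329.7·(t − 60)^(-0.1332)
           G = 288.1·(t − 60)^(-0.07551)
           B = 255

At 7047 K (t = 70.47):
  G = 288.1·(70.47 − 60)^(-0.07551) = 288.1·10.47^(-0.07551) = 288.1·0.83750 = 241.283.
At 4706 K (t = 47.06):
  G = 99.47·ln 47.06 − 161.1 = 99.47·3.8514 − 161.1 = 222.001.
Gain = 222.001 / 241.283 = 0.9201 → 0.920.

0.920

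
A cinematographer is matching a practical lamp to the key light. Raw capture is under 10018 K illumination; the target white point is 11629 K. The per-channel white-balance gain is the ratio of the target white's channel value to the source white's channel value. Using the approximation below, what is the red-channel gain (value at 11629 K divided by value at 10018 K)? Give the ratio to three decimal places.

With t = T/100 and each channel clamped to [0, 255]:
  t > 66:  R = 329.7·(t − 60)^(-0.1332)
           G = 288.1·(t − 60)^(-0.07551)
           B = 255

0.956

At 10018 K (t = 100.18):
  R = 329.7·(100.18 − 60)^(-0.1332) = 329.7·40.18^(-0.1332) = 329.7·0.61143 = 201.588.
At 11629 K (t = 116.29):
  R = 329.7·(116.29 − 60)^(-0.1332) = 329.7·56.29^(-0.1332) = 329.7·0.58458 = 192.735.
Gain = 192.735 / 201.588 = 0.9561 → 0.956.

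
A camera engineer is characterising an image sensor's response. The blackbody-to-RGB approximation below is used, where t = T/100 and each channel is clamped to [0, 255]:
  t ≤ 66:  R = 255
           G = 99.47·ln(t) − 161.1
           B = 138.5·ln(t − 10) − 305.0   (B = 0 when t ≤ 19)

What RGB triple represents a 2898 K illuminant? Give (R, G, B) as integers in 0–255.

(255, 174, 103)

t = 2898/100 = 28.98; the t ≤ 66 branch applies.
R = 255 by definition for t ≤ 66.
G = 99.47·ln 28.98 − 161.1 = 99.47·3.3666 − 161.1 = 173.776.
B = 138.5·ln(28.98 − 10) − 305.0 = 138.5·ln 18.98 − 305.0 = 138.5·2.9434 − 305.0 = 102.659.
Rounded: (255, 174, 103).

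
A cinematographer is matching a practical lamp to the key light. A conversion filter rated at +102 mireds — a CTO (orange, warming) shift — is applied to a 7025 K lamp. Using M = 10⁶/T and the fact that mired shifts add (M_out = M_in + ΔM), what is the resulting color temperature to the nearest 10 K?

4090 K

M_in = 10⁶/7025 = 142.35 mireds.
M_out = 142.35 + (+102) = 244.35 mireds.
T_out = 10⁶/244.35 = 4092.5 K → 4090 K.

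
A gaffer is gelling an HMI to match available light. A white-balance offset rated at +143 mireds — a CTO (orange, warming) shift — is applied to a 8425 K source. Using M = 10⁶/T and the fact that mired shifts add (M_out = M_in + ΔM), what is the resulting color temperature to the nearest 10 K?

M_in = 10⁶/8425 = 118.69 mireds.
M_out = 118.69 + (+143) = 261.69 mireds.
T_out = 10⁶/261.69 = 3821.3 K → 3820 K.

3820 K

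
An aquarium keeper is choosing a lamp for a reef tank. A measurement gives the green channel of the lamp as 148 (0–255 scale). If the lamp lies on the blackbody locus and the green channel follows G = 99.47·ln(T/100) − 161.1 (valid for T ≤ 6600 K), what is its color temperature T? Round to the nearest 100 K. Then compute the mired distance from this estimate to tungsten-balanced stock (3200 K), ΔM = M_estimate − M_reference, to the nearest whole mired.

+142 mireds

ln t = (148 + 161.1) / 99.47 = 3.1075.
t = e^3.1075 = 22.364.
T = 100·t = 2236 K → 2200 K to the nearest 100 K.
M_estimate = 10⁶/2200 = 454.55; M_reference = 10⁶/3200 = 312.50.
ΔM = 454.55 − 312.50 = 142.05 → +142 mireds.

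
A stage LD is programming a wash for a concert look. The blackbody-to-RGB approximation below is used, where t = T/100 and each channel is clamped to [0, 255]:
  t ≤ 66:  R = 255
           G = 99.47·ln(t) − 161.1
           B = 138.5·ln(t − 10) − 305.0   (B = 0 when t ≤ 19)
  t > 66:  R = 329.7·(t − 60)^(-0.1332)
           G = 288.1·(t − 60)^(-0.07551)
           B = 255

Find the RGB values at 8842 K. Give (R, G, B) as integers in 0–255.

t = 8842/100 = 88.42; the t > 66 branch applies.
R = 329.7·(88.42 − 60)^(-0.1332) = 329.7·28.42^(-0.1332) = 329.7·0.64029 = 211.104.
G = 288.1·(88.42 − 60)^(-0.07551) = 288.1·28.42^(-0.07551) = 288.1·0.77667 = 223.759.
B = 255 by definition for t > 66.
Rounded: (211, 224, 255).

(211, 224, 255)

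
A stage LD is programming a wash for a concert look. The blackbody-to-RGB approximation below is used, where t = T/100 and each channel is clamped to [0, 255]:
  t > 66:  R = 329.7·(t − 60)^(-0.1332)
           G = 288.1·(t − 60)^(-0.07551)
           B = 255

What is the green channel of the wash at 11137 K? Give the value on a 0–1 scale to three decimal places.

t = 11137/100 = 111.37; the t > 66 branch applies.
G = 288.1·(111.37 − 60)^(-0.07551) = 288.1·51.37^(-0.07551) = 288.1·0.74272 = 213.977.
On a 0–1 scale: 213.977/255 = 0.8391 → 0.839.

0.839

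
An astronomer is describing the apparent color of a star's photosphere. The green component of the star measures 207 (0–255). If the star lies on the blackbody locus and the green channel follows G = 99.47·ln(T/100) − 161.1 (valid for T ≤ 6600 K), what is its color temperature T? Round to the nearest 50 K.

4050 K

ln t = (207 + 161.1) / 99.47 = 3.7006.
t = e^3.7006 = 40.472.
T = 100·t = 4047 K → 4050 K to the nearest 50 K.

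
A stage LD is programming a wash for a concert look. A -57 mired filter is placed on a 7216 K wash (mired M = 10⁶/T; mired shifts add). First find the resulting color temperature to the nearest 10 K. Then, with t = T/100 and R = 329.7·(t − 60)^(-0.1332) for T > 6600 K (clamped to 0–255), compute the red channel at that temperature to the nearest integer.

M_in = 10⁶/7216 = 138.58; M_out = 138.58 + (-57) = 81.58.
T_out = 10⁶/81.58 = 12257.8 K → 12260 K; t = 122.6.
R = 329.7·(122.6 − 60)^(-0.1332) = 329.7·62.6^(-0.1332) = 329.7·0.57636 = 190.027.
Rounded: 190.

190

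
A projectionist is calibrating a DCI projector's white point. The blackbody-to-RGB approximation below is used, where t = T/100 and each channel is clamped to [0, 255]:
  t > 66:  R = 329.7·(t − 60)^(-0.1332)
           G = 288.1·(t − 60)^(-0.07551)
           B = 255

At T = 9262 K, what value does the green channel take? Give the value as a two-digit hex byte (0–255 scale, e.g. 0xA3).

t = 9262/100 = 92.62; the t > 66 branch applies.
G = 288.1·(92.62 − 60)^(-0.07551) = 288.1·32.62^(-0.07551) = 288.1·0.76863 = 221.442.
Rounded: 221; in hex, 0xDD.

0xDD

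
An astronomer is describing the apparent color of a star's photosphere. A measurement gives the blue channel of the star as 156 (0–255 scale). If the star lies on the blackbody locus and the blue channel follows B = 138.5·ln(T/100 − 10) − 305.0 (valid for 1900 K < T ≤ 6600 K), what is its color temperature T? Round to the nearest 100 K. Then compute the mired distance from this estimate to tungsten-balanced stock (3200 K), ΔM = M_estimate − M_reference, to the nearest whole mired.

-49 mireds

ln(t − 10) = (156 + 305.0) / 138.5 = 3.3285.
t − 10 = e^3.3285 = 27.897, so t = 37.897.
T = 100·t = 3790 K → 3800 K to the nearest 100 K.
M_estimate = 10⁶/3800 = 263.16; M_reference = 10⁶/3200 = 312.50.
ΔM = 263.16 − 312.50 = -49.34 → -49 mireds.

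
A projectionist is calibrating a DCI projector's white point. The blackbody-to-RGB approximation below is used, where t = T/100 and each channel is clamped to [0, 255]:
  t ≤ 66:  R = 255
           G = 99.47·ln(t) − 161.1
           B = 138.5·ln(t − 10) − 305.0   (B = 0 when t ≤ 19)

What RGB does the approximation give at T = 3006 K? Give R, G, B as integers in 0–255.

t = 3006/100 = 30.06; the t ≤ 66 branch applies.
R = 255 by definition for t ≤ 66.
G = 99.47·ln 30.06 − 161.1 = 99.47·3.4032 − 161.1 = 177.416.
B = 138.5·ln(30.06 − 10) − 305.0 = 138.5·ln 20.06 − 305.0 = 138.5·2.9987 − 305.0 = 110.324.
Rounded: (255, 177, 110).

R=255, G=177, B=110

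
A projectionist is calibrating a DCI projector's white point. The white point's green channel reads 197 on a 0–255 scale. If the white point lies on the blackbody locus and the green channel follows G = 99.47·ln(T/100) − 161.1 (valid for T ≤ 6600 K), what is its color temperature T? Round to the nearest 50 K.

ln t = (197 + 161.1) / 99.47 = 3.6001.
t = e^3.6001 = 36.601.
T = 100·t = 3660 K → 3650 K to the nearest 50 K.

3650 K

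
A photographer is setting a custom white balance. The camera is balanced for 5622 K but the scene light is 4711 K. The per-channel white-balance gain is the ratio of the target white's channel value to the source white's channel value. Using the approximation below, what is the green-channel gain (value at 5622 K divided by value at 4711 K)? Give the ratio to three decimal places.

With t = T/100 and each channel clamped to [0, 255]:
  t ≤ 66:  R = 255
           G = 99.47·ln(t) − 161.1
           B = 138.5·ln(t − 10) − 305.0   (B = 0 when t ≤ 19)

1.079

At 4711 K (t = 47.11):
  G = 99.47·ln 47.11 − 161.1 = 99.47·3.8525 − 161.1 = 222.107.
At 5622 K (t = 56.22):
  G = 99.47·ln 56.22 − 161.1 = 99.47·4.0293 − 161.1 = 239.692.
Gain = 239.692 / 222.107 = 1.0792 → 1.079.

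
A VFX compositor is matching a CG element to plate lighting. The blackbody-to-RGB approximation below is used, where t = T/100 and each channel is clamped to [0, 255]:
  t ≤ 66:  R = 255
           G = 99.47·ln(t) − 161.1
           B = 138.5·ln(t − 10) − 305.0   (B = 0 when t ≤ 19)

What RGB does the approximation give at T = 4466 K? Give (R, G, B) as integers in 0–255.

(255, 217, 186)

t = 4466/100 = 44.66; the t ≤ 66 branch applies.
R = 255 by definition for t ≤ 66.
G = 99.47·ln 44.66 − 161.1 = 99.47·3.7991 − 161.1 = 216.794.
B = 138.5·ln(44.66 − 10) − 305.0 = 138.5·ln 34.66 − 305.0 = 138.5·3.5456 − 305.0 = 186.064.
Rounded: (255, 217, 186).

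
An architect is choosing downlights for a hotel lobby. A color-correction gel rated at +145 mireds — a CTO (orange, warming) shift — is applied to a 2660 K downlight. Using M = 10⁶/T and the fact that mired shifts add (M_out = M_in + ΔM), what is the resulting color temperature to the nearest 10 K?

M_in = 10⁶/2660 = 375.94 mireds.
M_out = 375.94 + (+145) = 520.94 mireds.
T_out = 10⁶/520.94 = 1919.6 K → 1920 K.

1920 K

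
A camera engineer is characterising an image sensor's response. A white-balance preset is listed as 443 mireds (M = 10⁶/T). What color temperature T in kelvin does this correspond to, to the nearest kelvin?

2257 K

T = 10⁶ / 443 = 2257.34 K → 2257 K.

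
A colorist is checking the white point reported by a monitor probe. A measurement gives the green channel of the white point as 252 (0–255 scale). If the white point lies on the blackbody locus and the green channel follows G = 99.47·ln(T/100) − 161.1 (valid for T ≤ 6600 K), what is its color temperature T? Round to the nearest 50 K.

ln t = (252 + 161.1) / 99.47 = 4.1530.
t = e^4.1530 = 63.625.
T = 100·t = 6363 K → 6350 K to the nearest 50 K.

6350 K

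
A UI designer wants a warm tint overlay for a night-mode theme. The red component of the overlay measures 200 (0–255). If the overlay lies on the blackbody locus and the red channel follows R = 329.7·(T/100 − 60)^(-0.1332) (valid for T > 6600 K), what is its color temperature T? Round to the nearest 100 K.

(t − 60)^(-0.1332) = 200/329.7 = 0.60661.
t − 60 = 0.60661^(1/-0.1332) = 0.60661^(-7.508) = 42.638, so t = 102.638.
T = 100·t = 10264 K → 10300 K to the nearest 100 K.

10300 K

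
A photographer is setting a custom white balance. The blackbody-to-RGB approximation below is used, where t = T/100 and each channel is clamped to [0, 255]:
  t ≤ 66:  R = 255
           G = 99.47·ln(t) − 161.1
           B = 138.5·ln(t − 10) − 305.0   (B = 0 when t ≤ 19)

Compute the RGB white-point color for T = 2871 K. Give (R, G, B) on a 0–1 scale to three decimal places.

t = 2871/100 = 28.71; the t ≤ 66 branch applies.
R = 255 by definition for t ≤ 66.
G = 99.47·ln 28.71 − 161.1 = 99.47·3.3572 − 161.1 = 172.845.
B = 138.5·ln(28.71 − 10) − 305.0 = 138.5·ln 18.71 − 305.0 = 138.5·2.9291 − 305.0 = 100.675.
Dividing each by 255: (1.0000, 0.6778, 0.3948) → (1.000, 0.678, 0.395).

(1.000, 0.678, 0.395)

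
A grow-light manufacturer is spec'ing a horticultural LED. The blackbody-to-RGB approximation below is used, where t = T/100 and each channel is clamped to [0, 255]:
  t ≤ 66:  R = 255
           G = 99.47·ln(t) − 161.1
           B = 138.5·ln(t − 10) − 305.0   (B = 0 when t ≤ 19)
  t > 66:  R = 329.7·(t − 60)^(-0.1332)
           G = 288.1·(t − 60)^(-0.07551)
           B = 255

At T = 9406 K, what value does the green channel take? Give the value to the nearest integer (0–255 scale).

t = 9406/100 = 94.06; the t > 66 branch applies.
G = 288.1·(94.06 − 60)^(-0.07551) = 288.1·34.06^(-0.07551) = 288.1·0.76613 = 220.721.
Rounded: 221.

221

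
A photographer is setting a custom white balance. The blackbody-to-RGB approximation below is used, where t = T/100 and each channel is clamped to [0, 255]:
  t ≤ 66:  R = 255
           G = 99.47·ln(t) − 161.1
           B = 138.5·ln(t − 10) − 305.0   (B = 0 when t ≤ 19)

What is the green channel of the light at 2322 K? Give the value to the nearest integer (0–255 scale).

t = 2322/100 = 23.22; the t ≤ 66 branch applies.
G = 99.47·ln 23.22 − 161.1 = 99.47·3.1450 − 161.1 = 151.735.
Rounded: 152.

152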